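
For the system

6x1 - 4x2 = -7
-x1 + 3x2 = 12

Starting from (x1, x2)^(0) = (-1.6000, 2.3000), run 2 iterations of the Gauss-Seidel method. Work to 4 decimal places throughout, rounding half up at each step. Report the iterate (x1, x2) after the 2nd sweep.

Iteration 1:
  x1 = (-7 - (-4)·2.3000) / (6) = 0.3667
  x2 = (12 - (-1)·0.3667) / (3) = 4.1222
Iteration 2:
  x1 = (-7 - (-4)·4.1222) / (6) = 1.5815
  x2 = (12 - (-1)·1.5815) / (3) = 4.5272

(1.5815, 4.5272)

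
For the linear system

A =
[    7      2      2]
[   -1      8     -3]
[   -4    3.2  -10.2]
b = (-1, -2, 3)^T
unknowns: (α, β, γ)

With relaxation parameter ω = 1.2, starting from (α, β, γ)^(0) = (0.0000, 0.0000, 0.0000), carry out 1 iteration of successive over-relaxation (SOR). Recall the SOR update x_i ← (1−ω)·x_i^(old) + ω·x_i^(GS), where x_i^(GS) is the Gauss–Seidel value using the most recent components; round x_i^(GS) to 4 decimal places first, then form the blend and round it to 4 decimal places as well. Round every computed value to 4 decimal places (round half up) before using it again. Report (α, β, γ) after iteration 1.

(-0.1715, -0.3257, -0.3948)

Iteration 1:
  α: GS value = (-1 - (2)·0.0000 - (2)·0.0000) / (7) = -0.1429;  α ← (1−ω)·0.0000 + ω·-0.1429 = -0.1715
  β: GS value = (-2 - (-1)·-0.1715 - (-3)·0.0000) / (8) = -0.2714;  β ← (1−ω)·0.0000 + ω·-0.2714 = -0.3257
  γ: GS value = (3 - (-4)·-0.1715 - (3.2)·-0.3257) / (-10.2) = -0.3290;  γ ← (1−ω)·0.0000 + ω·-0.3290 = -0.3948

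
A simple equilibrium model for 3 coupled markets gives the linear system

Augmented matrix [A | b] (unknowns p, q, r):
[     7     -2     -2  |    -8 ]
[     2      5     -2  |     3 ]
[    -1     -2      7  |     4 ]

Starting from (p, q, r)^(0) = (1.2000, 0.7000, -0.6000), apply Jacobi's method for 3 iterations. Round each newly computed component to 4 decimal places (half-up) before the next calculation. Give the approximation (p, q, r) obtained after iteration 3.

Iteration 1:
  p = (-8 - (-2)·0.7000 - (-2)·-0.6000) / (7) = -1.1143
  q = (3 - (2)·1.2000 - (-2)·-0.6000) / (5) = -0.1200
  r = (4 - (-1)·1.2000 - (-2)·0.7000) / (7) = 0.9429
Iteration 2:
  p = (-8 - (-2)·-0.1200 - (-2)·0.9429) / (7) = -0.9077
  q = (3 - (2)·-1.1143 - (-2)·0.9429) / (5) = 1.4229
  r = (4 - (-1)·-1.1143 - (-2)·-0.1200) / (7) = 0.3780
Iteration 3:
  p = (-8 - (-2)·1.4229 - (-2)·0.3780) / (7) = -0.6283
  q = (3 - (2)·-0.9077 - (-2)·0.3780) / (5) = 1.1143
  r = (4 - (-1)·-0.9077 - (-2)·1.4229) / (7) = 0.8483

(-0.6283, 1.1143, 0.8483)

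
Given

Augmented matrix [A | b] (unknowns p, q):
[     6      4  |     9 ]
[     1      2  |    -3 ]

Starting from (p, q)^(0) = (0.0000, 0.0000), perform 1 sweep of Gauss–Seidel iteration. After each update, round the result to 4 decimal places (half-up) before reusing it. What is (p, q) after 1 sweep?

Iteration 1:
  p = (9 - (4)·0.0000) / (6) = 1.5000
  q = (-3 - (1)·1.5000) / (2) = -2.2500

(1.5000, -2.2500)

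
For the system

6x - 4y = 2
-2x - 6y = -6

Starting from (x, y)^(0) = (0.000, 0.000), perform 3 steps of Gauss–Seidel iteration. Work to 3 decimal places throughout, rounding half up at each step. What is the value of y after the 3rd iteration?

0.735

Iteration 1:
  x = (2 - (-4)·0.000) / (6) = 0.333
  y = (-6 - (-2)·0.333) / (-6) = 0.889
Iteration 2:
  x = (2 - (-4)·0.889) / (6) = 0.926
  y = (-6 - (-2)·0.926) / (-6) = 0.691
Iteration 3:
  x = (2 - (-4)·0.691) / (6) = 0.794
  y = (-6 - (-2)·0.794) / (-6) = 0.735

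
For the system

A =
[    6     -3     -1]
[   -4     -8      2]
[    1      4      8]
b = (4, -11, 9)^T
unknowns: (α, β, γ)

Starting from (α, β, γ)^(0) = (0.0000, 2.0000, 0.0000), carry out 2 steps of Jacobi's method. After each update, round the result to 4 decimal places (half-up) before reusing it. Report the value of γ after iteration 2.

0.2292

Iteration 1:
  α = (4 - (-3)·2.0000 - (-1)·0.0000) / (6) = 1.6667
  β = (-11 - (-4)·0.0000 - (2)·0.0000) / (-8) = 1.3750
  γ = (9 - (1)·0.0000 - (4)·2.0000) / (8) = 0.1250
Iteration 2:
  α = (4 - (-3)·1.3750 - (-1)·0.1250) / (6) = 1.3750
  β = (-11 - (-4)·1.6667 - (2)·0.1250) / (-8) = 0.5729
  γ = (9 - (1)·1.6667 - (4)·1.3750) / (8) = 0.2292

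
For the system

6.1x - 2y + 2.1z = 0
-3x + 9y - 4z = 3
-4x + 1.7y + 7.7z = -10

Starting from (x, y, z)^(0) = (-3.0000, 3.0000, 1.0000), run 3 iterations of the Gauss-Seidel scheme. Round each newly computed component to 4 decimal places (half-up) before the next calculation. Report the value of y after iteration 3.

0.0326

Iteration 1:
  x = (0 - (-2)·3.0000 - (2.1)·1.0000) / (6.1) = 0.6393
  y = (3 - (-3)·0.6393 - (-4)·1.0000) / (9) = 0.9909
  z = (-10 - (-4)·0.6393 - (1.7)·0.9909) / (7.7) = -1.1854
Iteration 2:
  x = (0 - (-2)·0.9909 - (2.1)·-1.1854) / (6.1) = 0.7330
  y = (3 - (-3)·0.7330 - (-4)·-1.1854) / (9) = 0.0508
  z = (-10 - (-4)·0.7330 - (1.7)·0.0508) / (7.7) = -0.9291
Iteration 3:
  x = (0 - (-2)·0.0508 - (2.1)·-0.9291) / (6.1) = 0.3365
  y = (3 - (-3)·0.3365 - (-4)·-0.9291) / (9) = 0.0326
  z = (-10 - (-4)·0.3365 - (1.7)·0.0326) / (7.7) = -1.1311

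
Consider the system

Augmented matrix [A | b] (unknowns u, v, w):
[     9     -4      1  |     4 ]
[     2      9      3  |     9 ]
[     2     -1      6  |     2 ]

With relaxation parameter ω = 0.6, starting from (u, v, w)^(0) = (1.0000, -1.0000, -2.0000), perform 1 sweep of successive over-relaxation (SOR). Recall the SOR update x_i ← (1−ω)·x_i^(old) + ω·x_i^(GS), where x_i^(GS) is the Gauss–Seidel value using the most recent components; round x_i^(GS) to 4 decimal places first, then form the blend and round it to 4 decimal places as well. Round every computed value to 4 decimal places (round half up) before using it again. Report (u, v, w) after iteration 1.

(0.5333, 0.5289, -0.6538)

Iteration 1:
  u: GS value = (4 - (-4)·-1.0000 - (1)·-2.0000) / (9) = 0.2222;  u ← (1−ω)·1.0000 + ω·0.2222 = 0.5333
  v: GS value = (9 - (2)·0.5333 - (3)·-2.0000) / (9) = 1.5482;  v ← (1−ω)·-1.0000 + ω·1.5482 = 0.5289
  w: GS value = (2 - (2)·0.5333 - (-1)·0.5289) / (6) = 0.2437;  w ← (1−ω)·-2.0000 + ω·0.2437 = -0.6538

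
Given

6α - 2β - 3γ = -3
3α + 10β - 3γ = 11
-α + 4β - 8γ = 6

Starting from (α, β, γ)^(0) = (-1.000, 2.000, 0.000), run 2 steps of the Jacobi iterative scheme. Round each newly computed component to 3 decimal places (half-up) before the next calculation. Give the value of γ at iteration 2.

-0.071

Iteration 1:
  α = (-3 - (-2)·2.000 - (-3)·0.000) / (6) = 0.167
  β = (11 - (3)·-1.000 - (-3)·0.000) / (10) = 1.400
  γ = (6 - (-1)·-1.000 - (4)·2.000) / (-8) = 0.375
Iteration 2:
  α = (-3 - (-2)·1.400 - (-3)·0.375) / (6) = 0.154
  β = (11 - (3)·0.167 - (-3)·0.375) / (10) = 1.162
  γ = (6 - (-1)·0.167 - (4)·1.400) / (-8) = -0.071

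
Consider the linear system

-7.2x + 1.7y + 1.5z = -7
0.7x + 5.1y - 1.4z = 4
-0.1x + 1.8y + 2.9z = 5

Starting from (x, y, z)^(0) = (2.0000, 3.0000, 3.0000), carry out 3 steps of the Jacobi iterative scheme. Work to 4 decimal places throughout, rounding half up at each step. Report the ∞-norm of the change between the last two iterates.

Iteration 1:
  x = (-7 - (1.7)·3.0000 - (1.5)·3.0000) / (-7.2) = 2.3056
  y = (4 - (0.7)·2.0000 - (-1.4)·3.0000) / (5.1) = 1.3333
  z = (5 - (-0.1)·2.0000 - (1.8)·3.0000) / (2.9) = -0.0690
Iteration 2:
  x = (-7 - (1.7)·1.3333 - (1.5)·-0.0690) / (-7.2) = 1.2727
  y = (4 - (0.7)·2.3056 - (-1.4)·-0.0690) / (5.1) = 0.4489
  z = (5 - (-0.1)·2.3056 - (1.8)·1.3333) / (2.9) = 0.9761
Iteration 3:
  x = (-7 - (1.7)·0.4489 - (1.5)·0.9761) / (-7.2) = 1.2816
  y = (4 - (0.7)·1.2727 - (-1.4)·0.9761) / (5.1) = 0.8776
  z = (5 - (-0.1)·1.2727 - (1.8)·0.4489) / (2.9) = 1.4894
Change: (0.0089, 0.4287, 0.5133) → max |·| = 0.5133

0.5133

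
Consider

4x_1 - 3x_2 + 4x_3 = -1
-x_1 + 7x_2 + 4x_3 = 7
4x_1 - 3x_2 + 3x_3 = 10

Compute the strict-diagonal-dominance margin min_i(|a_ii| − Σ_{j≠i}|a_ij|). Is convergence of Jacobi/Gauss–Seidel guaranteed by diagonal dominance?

row 1: |4| − (3+4) = -3
row 2: |7| − (1+4) = 2
row 3: |3| − (4+3) = -4
minimum over rows = -4 → not strictly diagonally dominant

-4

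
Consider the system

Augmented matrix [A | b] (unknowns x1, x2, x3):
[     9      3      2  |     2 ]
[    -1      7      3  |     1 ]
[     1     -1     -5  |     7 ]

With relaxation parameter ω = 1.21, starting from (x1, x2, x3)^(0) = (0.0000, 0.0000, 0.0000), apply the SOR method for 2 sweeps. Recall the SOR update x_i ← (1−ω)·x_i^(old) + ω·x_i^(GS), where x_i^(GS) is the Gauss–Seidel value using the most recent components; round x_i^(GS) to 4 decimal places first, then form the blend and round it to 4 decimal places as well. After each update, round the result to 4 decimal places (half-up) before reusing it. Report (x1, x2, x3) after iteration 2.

(0.5762, 1.0986, -1.4672)

Iteration 1:
  x1: GS value = (2 - (3)·0.0000 - (2)·0.0000) / (9) = 0.2222;  x1 ← (1−ω)·0.0000 + ω·0.2222 = 0.2689
  x2: GS value = (1 - (-1)·0.2689 - (3)·0.0000) / (7) = 0.1813;  x2 ← (1−ω)·0.0000 + ω·0.1813 = 0.2194
  x3: GS value = (7 - (1)·0.2689 - (-1)·0.2194) / (-5) = -1.3901;  x3 ← (1−ω)·0.0000 + ω·-1.3901 = -1.6820
Iteration 2:
  x1: GS value = (2 - (3)·0.2194 - (2)·-1.6820) / (9) = 0.5229;  x1 ← (1−ω)·0.2689 + ω·0.5229 = 0.5762
  x2: GS value = (1 - (-1)·0.5762 - (3)·-1.6820) / (7) = 0.9460;  x2 ← (1−ω)·0.2194 + ω·0.9460 = 1.0986
  x3: GS value = (7 - (1)·0.5762 - (-1)·1.0986) / (-5) = -1.5045;  x3 ← (1−ω)·-1.6820 + ω·-1.5045 = -1.4672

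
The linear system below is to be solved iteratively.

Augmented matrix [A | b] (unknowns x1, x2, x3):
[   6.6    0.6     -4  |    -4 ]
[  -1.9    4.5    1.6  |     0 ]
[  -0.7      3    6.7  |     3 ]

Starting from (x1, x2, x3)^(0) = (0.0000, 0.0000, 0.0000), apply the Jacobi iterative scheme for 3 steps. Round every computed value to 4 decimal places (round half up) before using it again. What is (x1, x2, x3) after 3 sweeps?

Iteration 1:
  x1 = (-4 - (0.6)·0.0000 - (-4)·0.0000) / (6.6) = -0.6061
  x2 = (0 - (-1.9)·0.0000 - (1.6)·0.0000) / (4.5) = 0.0000
  x3 = (3 - (-0.7)·0.0000 - (3)·0.0000) / (6.7) = 0.4478
Iteration 2:
  x1 = (-4 - (0.6)·0.0000 - (-4)·0.4478) / (6.6) = -0.3347
  x2 = (0 - (-1.9)·-0.6061 - (1.6)·0.4478) / (4.5) = -0.4151
  x3 = (3 - (-0.7)·-0.6061 - (3)·0.0000) / (6.7) = 0.3844
Iteration 3:
  x1 = (-4 - (0.6)·-0.4151 - (-4)·0.3844) / (6.6) = -0.3354
  x2 = (0 - (-1.9)·-0.3347 - (1.6)·0.3844) / (4.5) = -0.2780
  x3 = (3 - (-0.7)·-0.3347 - (3)·-0.4151) / (6.7) = 0.5987

(-0.3354, -0.2780, 0.5987)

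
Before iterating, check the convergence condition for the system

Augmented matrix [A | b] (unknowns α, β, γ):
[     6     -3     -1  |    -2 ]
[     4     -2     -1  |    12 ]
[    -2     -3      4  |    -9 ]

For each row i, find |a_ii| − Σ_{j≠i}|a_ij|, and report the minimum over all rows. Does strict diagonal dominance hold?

-3

row 1: |6| − (3+1) = 2
row 2: |-2| − (4+1) = -3
row 3: |4| − (2+3) = -1
minimum over rows = -3 → not strictly diagonally dominant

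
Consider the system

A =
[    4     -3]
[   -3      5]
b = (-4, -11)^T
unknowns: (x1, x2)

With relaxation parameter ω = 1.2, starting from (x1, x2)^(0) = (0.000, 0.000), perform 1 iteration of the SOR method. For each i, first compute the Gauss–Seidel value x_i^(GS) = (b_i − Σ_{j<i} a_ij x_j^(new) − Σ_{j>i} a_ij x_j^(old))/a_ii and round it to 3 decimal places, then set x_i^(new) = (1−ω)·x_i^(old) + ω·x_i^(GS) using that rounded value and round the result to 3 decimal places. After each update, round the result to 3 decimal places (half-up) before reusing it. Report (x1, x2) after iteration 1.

Iteration 1:
  x1: GS value = (-4 - (-3)·0.000) / (4) = -1.000;  x1 ← (1−ω)·0.000 + ω·-1.000 = -1.200
  x2: GS value = (-11 - (-3)·-1.200) / (5) = -2.920;  x2 ← (1−ω)·0.000 + ω·-2.920 = -3.504

(-1.200, -3.504)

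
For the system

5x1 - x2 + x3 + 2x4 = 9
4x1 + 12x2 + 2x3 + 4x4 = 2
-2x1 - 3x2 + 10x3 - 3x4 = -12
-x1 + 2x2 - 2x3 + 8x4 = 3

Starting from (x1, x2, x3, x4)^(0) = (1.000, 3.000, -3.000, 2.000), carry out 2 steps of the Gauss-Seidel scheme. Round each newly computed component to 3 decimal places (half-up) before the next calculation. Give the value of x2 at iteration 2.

Iteration 1:
  x1 = (9 - (-1)·3.000 - (1)·-3.000 - (2)·2.000) / (5) = 2.200
  x2 = (2 - (4)·2.200 - (2)·-3.000 - (4)·2.000) / (12) = -0.733
  x3 = (-12 - (-2)·2.200 - (-3)·-0.733 - (-3)·2.000) / (10) = -0.380
  x4 = (3 - (-1)·2.200 - (2)·-0.733 - (-2)·-0.380) / (8) = 0.738
Iteration 2:
  x1 = (9 - (-1)·-0.733 - (1)·-0.380 - (2)·0.738) / (5) = 1.434
  x2 = (2 - (4)·1.434 - (2)·-0.380 - (4)·0.738) / (12) = -0.494
  x3 = (-12 - (-2)·1.434 - (-3)·-0.494 - (-3)·0.738) / (10) = -0.840
  x4 = (3 - (-1)·1.434 - (2)·-0.494 - (-2)·-0.840) / (8) = 0.468

-0.494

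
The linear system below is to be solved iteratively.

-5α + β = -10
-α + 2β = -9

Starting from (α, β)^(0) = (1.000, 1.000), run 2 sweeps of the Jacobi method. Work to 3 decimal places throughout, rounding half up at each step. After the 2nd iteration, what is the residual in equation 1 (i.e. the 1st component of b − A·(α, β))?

-0.600

Iteration 1:
  α = (-10 - (1)·1.000) / (-5) = 2.200
  β = (-9 - (-1)·1.000) / (2) = -4.000
Iteration 2:
  α = (-10 - (1)·-4.000) / (-5) = 1.200
  β = (-9 - (-1)·2.200) / (2) = -3.400
Residual b − A·x = (-0.600, -1.000)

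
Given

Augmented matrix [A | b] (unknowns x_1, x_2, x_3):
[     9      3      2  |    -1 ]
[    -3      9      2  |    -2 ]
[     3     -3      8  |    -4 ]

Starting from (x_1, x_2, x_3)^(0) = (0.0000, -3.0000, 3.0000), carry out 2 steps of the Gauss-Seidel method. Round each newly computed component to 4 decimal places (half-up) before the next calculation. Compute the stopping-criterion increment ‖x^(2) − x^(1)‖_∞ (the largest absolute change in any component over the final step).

Iteration 1:
  x_1 = (-1 - (3)·-3.0000 - (2)·3.0000) / (9) = 0.2222
  x_2 = (-2 - (-3)·0.2222 - (2)·3.0000) / (9) = -0.8148
  x_3 = (-4 - (3)·0.2222 - (-3)·-0.8148) / (8) = -0.8889
Iteration 2:
  x_1 = (-1 - (3)·-0.8148 - (2)·-0.8889) / (9) = 0.3580
  x_2 = (-2 - (-3)·0.3580 - (2)·-0.8889) / (9) = 0.0946
  x_3 = (-4 - (3)·0.3580 - (-3)·0.0946) / (8) = -0.5988
Change: (0.1358, 0.9094, 0.2901) → max |·| = 0.9094

0.9094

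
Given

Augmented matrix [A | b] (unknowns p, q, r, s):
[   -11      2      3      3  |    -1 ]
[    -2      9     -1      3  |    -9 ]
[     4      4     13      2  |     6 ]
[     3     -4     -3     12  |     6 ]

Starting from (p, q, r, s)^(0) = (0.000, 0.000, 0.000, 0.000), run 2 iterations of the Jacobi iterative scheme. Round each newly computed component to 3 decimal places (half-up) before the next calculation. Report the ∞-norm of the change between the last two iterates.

0.241

Iteration 1:
  p = (-1 - (2)·0.000 - (3)·0.000 - (3)·0.000) / (-11) = 0.091
  q = (-9 - (-2)·0.000 - (-1)·0.000 - (3)·0.000) / (9) = -1.000
  r = (6 - (4)·0.000 - (4)·0.000 - (2)·0.000) / (13) = 0.462
  s = (6 - (3)·0.000 - (-4)·0.000 - (-3)·0.000) / (12) = 0.500
Iteration 2:
  p = (-1 - (2)·-1.000 - (3)·0.462 - (3)·0.500) / (-11) = 0.171
  q = (-9 - (-2)·0.091 - (-1)·0.462 - (3)·0.500) / (9) = -1.095
  r = (6 - (4)·0.091 - (4)·-1.000 - (2)·0.500) / (13) = 0.664
  s = (6 - (3)·0.091 - (-4)·-1.000 - (-3)·0.462) / (12) = 0.259
Change: (0.080, -0.095, 0.202, -0.241) → max |·| = 0.241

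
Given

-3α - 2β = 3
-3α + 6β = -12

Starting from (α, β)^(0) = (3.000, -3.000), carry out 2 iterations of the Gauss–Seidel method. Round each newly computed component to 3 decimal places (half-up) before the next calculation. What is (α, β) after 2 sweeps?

Iteration 1:
  α = (3 - (-2)·-3.000) / (-3) = 1.000
  β = (-12 - (-3)·1.000) / (6) = -1.500
Iteration 2:
  α = (3 - (-2)·-1.500) / (-3) = 0.000
  β = (-12 - (-3)·0.000) / (6) = -2.000

(0.000, -2.000)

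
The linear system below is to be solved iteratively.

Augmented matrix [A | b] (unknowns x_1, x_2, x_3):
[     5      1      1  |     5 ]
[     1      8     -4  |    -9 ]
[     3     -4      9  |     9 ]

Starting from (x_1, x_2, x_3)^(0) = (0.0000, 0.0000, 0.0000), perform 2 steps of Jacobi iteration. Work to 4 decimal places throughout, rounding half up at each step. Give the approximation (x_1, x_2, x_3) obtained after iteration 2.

Iteration 1:
  x_1 = (5 - (1)·0.0000 - (1)·0.0000) / (5) = 1.0000
  x_2 = (-9 - (1)·0.0000 - (-4)·0.0000) / (8) = -1.1250
  x_3 = (9 - (3)·0.0000 - (-4)·0.0000) / (9) = 1.0000
Iteration 2:
  x_1 = (5 - (1)·-1.1250 - (1)·1.0000) / (5) = 1.0250
  x_2 = (-9 - (1)·1.0000 - (-4)·1.0000) / (8) = -0.7500
  x_3 = (9 - (3)·1.0000 - (-4)·-1.1250) / (9) = 0.1667

(1.0250, -0.7500, 0.1667)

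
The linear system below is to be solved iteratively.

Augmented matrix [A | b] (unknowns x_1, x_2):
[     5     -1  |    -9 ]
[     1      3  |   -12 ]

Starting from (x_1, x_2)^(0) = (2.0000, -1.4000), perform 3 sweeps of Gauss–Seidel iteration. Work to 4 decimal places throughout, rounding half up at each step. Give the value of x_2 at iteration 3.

-3.1880

Iteration 1:
  x_1 = (-9 - (-1)·-1.4000) / (5) = -2.0800
  x_2 = (-12 - (1)·-2.0800) / (3) = -3.3067
Iteration 2:
  x_1 = (-9 - (-1)·-3.3067) / (5) = -2.4613
  x_2 = (-12 - (1)·-2.4613) / (3) = -3.1796
Iteration 3:
  x_1 = (-9 - (-1)·-3.1796) / (5) = -2.4359
  x_2 = (-12 - (1)·-2.4359) / (3) = -3.1880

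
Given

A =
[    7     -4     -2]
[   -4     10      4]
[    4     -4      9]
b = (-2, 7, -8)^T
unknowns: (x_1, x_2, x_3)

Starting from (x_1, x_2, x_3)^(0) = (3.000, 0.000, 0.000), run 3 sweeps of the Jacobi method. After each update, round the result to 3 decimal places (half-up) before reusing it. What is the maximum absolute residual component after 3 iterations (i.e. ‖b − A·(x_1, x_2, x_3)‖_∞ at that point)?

Iteration 1:
  x_1 = (-2 - (-4)·0.000 - (-2)·0.000) / (7) = -0.286
  x_2 = (7 - (-4)·3.000 - (4)·0.000) / (10) = 1.900
  x_3 = (-8 - (4)·3.000 - (-4)·0.000) / (9) = -2.222
Iteration 2:
  x_1 = (-2 - (-4)·1.900 - (-2)·-2.222) / (7) = 0.165
  x_2 = (7 - (-4)·-0.286 - (4)·-2.222) / (10) = 1.474
  x_3 = (-8 - (4)·-0.286 - (-4)·1.900) / (9) = 0.083
Iteration 3:
  x_1 = (-2 - (-4)·1.474 - (-2)·0.083) / (7) = 0.580
  x_2 = (7 - (-4)·0.165 - (4)·0.083) / (10) = 0.733
  x_3 = (-8 - (4)·0.165 - (-4)·1.474) / (9) = -0.307
Residual b − A·x = (-3.742, 3.218, -4.625); ∞-norm = 4.625

4.625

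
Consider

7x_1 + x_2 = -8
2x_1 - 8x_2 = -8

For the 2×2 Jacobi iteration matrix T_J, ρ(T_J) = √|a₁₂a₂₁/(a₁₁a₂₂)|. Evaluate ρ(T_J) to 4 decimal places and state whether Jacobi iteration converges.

0.1890

a₁₂a₂₁/(a₁₁a₂₂) = (1)·(2) / ((7)·(-8)) = -0.035714
ρ = √|-0.035714| = √0.035714 = 0.1890
ρ < 1, so Jacobi converges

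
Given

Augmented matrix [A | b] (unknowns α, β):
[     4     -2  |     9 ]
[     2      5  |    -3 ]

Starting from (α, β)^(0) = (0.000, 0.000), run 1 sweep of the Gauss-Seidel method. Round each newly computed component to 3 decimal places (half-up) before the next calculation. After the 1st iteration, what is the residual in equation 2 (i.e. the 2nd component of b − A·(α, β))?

0.000

Iteration 1:
  α = (9 - (-2)·0.000) / (4) = 2.250
  β = (-3 - (2)·2.250) / (5) = -1.500
Residual b − A·x = (-3.000, 0.000)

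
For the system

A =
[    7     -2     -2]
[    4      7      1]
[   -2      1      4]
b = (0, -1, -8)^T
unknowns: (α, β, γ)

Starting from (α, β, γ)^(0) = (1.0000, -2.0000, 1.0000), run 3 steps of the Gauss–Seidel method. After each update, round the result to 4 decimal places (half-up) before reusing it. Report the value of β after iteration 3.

Iteration 1:
  α = (0 - (-2)·-2.0000 - (-2)·1.0000) / (7) = -0.2857
  β = (-1 - (4)·-0.2857 - (1)·1.0000) / (7) = -0.1225
  γ = (-8 - (-2)·-0.2857 - (1)·-0.1225) / (4) = -2.1122
Iteration 2:
  α = (0 - (-2)·-0.1225 - (-2)·-2.1122) / (7) = -0.6385
  β = (-1 - (4)·-0.6385 - (1)·-2.1122) / (7) = 0.5237
  γ = (-8 - (-2)·-0.6385 - (1)·0.5237) / (4) = -2.4502
Iteration 3:
  α = (0 - (-2)·0.5237 - (-2)·-2.4502) / (7) = -0.5504
  β = (-1 - (4)·-0.5504 - (1)·-2.4502) / (7) = 0.5217
  γ = (-8 - (-2)·-0.5504 - (1)·0.5217) / (4) = -2.4056

0.5217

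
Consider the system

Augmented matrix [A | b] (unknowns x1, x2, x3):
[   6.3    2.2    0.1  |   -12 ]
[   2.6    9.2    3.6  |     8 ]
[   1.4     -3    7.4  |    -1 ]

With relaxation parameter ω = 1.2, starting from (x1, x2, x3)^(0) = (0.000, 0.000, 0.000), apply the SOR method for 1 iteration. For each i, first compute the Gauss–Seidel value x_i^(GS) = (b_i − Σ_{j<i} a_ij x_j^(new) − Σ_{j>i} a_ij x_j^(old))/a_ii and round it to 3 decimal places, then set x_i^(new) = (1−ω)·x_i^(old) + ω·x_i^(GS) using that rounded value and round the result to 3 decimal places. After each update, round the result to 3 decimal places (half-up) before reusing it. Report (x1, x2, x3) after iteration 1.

(-2.286, 1.819, 1.242)

Iteration 1:
  x1: GS value = (-12 - (2.2)·0.000 - (0.1)·0.000) / (6.3) = -1.905;  x1 ← (1−ω)·0.000 + ω·-1.905 = -2.286
  x2: GS value = (8 - (2.6)·-2.286 - (3.6)·0.000) / (9.2) = 1.516;  x2 ← (1−ω)·0.000 + ω·1.516 = 1.819
  x3: GS value = (-1 - (1.4)·-2.286 - (-3)·1.819) / (7.4) = 1.035;  x3 ← (1−ω)·0.000 + ω·1.035 = 1.242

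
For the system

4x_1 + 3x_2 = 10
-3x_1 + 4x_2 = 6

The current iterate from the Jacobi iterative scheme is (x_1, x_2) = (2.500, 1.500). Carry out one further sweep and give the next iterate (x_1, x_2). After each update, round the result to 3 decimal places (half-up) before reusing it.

One sweep:
  x_1 = (10 - (3)·1.500) / (4) = 1.375
  x_2 = (6 - (-3)·2.500) / (4) = 3.375

(1.375, 3.375)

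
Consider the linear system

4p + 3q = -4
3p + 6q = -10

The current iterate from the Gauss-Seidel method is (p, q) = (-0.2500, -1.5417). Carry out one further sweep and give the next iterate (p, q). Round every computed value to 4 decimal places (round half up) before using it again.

One sweep:
  p = (-4 - (3)·-1.5417) / (4) = 0.1563
  q = (-10 - (3)·0.1563) / (6) = -1.7448

(0.1563, -1.7448)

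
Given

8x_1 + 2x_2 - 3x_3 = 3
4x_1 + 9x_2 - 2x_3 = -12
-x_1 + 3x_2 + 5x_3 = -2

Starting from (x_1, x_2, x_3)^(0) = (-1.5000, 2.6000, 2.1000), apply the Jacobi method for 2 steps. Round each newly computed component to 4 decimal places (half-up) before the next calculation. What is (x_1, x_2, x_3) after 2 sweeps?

Iteration 1:
  x_1 = (3 - (2)·2.6000 - (-3)·2.1000) / (8) = 0.5125
  x_2 = (-12 - (4)·-1.5000 - (-2)·2.1000) / (9) = -0.2000
  x_3 = (-2 - (-1)·-1.5000 - (3)·2.6000) / (5) = -2.2600
Iteration 2:
  x_1 = (3 - (2)·-0.2000 - (-3)·-2.2600) / (8) = -0.4225
  x_2 = (-12 - (4)·0.5125 - (-2)·-2.2600) / (9) = -2.0633
  x_3 = (-2 - (-1)·0.5125 - (3)·-0.2000) / (5) = -0.1775

(-0.4225, -2.0633, -0.1775)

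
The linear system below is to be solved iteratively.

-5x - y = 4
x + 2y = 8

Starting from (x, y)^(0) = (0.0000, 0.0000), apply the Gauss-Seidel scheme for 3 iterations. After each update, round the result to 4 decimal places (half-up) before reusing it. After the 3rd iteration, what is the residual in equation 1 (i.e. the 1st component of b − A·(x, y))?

Iteration 1:
  x = (4 - (-1)·0.0000) / (-5) = -0.8000
  y = (8 - (1)·-0.8000) / (2) = 4.4000
Iteration 2:
  x = (4 - (-1)·4.4000) / (-5) = -1.6800
  y = (8 - (1)·-1.6800) / (2) = 4.8400
Iteration 3:
  x = (4 - (-1)·4.8400) / (-5) = -1.7680
  y = (8 - (1)·-1.7680) / (2) = 4.8840
Residual b − A·x = (0.0440, 0.0000)

0.0440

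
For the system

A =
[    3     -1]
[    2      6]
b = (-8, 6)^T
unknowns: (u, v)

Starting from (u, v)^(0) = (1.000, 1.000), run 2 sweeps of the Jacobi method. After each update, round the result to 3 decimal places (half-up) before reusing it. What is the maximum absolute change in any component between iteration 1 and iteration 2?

1.111

Iteration 1:
  u = (-8 - (-1)·1.000) / (3) = -2.333
  v = (6 - (2)·1.000) / (6) = 0.667
Iteration 2:
  u = (-8 - (-1)·0.667) / (3) = -2.444
  v = (6 - (2)·-2.333) / (6) = 1.778
Change: (-0.111, 1.111) → max |·| = 1.111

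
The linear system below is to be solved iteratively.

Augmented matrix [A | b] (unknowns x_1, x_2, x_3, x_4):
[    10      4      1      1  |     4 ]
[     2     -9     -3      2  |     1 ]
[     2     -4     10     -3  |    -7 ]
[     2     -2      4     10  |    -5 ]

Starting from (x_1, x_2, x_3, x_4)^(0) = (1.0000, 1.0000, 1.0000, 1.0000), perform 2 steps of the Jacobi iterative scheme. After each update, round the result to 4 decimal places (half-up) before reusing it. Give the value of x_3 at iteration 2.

-0.9300

Iteration 1:
  x_1 = (4 - (4)·1.0000 - (1)·1.0000 - (1)·1.0000) / (10) = -0.2000
  x_2 = (1 - (2)·1.0000 - (-3)·1.0000 - (2)·1.0000) / (-9) = 0.0000
  x_3 = (-7 - (2)·1.0000 - (-4)·1.0000 - (-3)·1.0000) / (10) = -0.2000
  x_4 = (-5 - (2)·1.0000 - (-2)·1.0000 - (4)·1.0000) / (10) = -0.9000
Iteration 2:
  x_1 = (4 - (4)·0.0000 - (1)·-0.2000 - (1)·-0.9000) / (10) = 0.5100
  x_2 = (1 - (2)·-0.2000 - (-3)·-0.2000 - (2)·-0.9000) / (-9) = -0.2889
  x_3 = (-7 - (2)·-0.2000 - (-4)·0.0000 - (-3)·-0.9000) / (10) = -0.9300
  x_4 = (-5 - (2)·-0.2000 - (-2)·0.0000 - (4)·-0.2000) / (10) = -0.3800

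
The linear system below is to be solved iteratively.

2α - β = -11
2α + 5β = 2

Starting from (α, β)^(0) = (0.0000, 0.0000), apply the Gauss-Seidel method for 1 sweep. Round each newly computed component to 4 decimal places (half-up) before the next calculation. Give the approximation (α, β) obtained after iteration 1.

(-5.5000, 2.6000)

Iteration 1:
  α = (-11 - (-1)·0.0000) / (2) = -5.5000
  β = (2 - (2)·-5.5000) / (5) = 2.6000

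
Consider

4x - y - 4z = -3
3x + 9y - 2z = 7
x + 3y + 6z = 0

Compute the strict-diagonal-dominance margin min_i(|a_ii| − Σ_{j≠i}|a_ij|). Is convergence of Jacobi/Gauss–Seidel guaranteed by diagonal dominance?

row 1: |4| − (1+4) = -1
row 2: |9| − (3+2) = 4
row 3: |6| − (1+3) = 2
minimum over rows = -1 → not strictly diagonally dominant

-1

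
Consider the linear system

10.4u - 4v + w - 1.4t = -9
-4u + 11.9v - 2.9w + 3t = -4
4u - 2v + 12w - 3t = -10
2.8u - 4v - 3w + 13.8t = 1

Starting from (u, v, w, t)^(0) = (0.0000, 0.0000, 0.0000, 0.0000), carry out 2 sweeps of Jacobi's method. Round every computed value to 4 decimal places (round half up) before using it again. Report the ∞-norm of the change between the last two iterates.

Iteration 1:
  u = (-9 - (-4)·0.0000 - (1)·0.0000 - (-1.4)·0.0000) / (10.4) = -0.8654
  v = (-4 - (-4)·0.0000 - (-2.9)·0.0000 - (3)·0.0000) / (11.9) = -0.3361
  w = (-10 - (4)·0.0000 - (-2)·0.0000 - (-3)·0.0000) / (12) = -0.8333
  t = (1 - (2.8)·0.0000 - (-4)·0.0000 - (-3)·0.0000) / (13.8) = 0.0725
Iteration 2:
  u = (-9 - (-4)·-0.3361 - (1)·-0.8333 - (-1.4)·0.0725) / (10.4) = -0.9048
  v = (-4 - (-4)·-0.8654 - (-2.9)·-0.8333 - (3)·0.0725) / (11.9) = -0.8484
  w = (-10 - (4)·-0.8654 - (-2)·-0.3361 - (-3)·0.0725) / (12) = -0.5828
  t = (1 - (2.8)·-0.8654 - (-4)·-0.3361 - (-3)·-0.8333) / (13.8) = -0.0305
Change: (-0.0394, -0.5123, 0.2505, -0.1030) → max |·| = 0.5123

0.5123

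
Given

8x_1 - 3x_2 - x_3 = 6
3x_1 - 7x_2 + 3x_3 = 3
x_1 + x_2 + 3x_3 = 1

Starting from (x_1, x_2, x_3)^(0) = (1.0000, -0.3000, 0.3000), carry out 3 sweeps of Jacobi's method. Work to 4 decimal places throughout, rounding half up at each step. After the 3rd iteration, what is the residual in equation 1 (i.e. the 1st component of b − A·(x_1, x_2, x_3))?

0.1599

Iteration 1:
  x_1 = (6 - (-3)·-0.3000 - (-1)·0.3000) / (8) = 0.6750
  x_2 = (3 - (3)·1.0000 - (3)·0.3000) / (-7) = 0.1286
  x_3 = (1 - (1)·1.0000 - (1)·-0.3000) / (3) = 0.1000
Iteration 2:
  x_1 = (6 - (-3)·0.1286 - (-1)·0.1000) / (8) = 0.8107
  x_2 = (3 - (3)·0.6750 - (3)·0.1000) / (-7) = -0.0964
  x_3 = (1 - (1)·0.6750 - (1)·0.1286) / (3) = 0.0655
Iteration 3:
  x_1 = (6 - (-3)·-0.0964 - (-1)·0.0655) / (8) = 0.7220
  x_2 = (3 - (3)·0.8107 - (3)·0.0655) / (-7) = -0.0531
  x_3 = (1 - (1)·0.8107 - (1)·-0.0964) / (3) = 0.0952
Residual b − A·x = (0.1599, 0.1767, 0.0455)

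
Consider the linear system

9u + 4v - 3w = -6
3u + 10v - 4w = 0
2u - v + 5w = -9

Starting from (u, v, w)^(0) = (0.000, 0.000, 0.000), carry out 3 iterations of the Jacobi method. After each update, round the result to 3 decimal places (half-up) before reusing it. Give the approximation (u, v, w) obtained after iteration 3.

Iteration 1:
  u = (-6 - (4)·0.000 - (-3)·0.000) / (9) = -0.667
  v = (0 - (3)·0.000 - (-4)·0.000) / (10) = 0.000
  w = (-9 - (2)·0.000 - (-1)·0.000) / (5) = -1.800
Iteration 2:
  u = (-6 - (4)·0.000 - (-3)·-1.800) / (9) = -1.267
  v = (0 - (3)·-0.667 - (-4)·-1.800) / (10) = -0.520
  w = (-9 - (2)·-0.667 - (-1)·0.000) / (5) = -1.533
Iteration 3:
  u = (-6 - (4)·-0.520 - (-3)·-1.533) / (9) = -0.947
  v = (0 - (3)·-1.267 - (-4)·-1.533) / (10) = -0.233
  w = (-9 - (2)·-1.267 - (-1)·-0.520) / (5) = -1.397

(-0.947, -0.233, -1.397)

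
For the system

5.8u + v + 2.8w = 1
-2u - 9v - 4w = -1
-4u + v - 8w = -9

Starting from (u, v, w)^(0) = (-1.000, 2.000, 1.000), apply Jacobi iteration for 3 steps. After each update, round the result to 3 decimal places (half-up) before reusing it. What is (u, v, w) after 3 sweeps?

(-0.423, -0.370, 1.410)

Iteration 1:
  u = (1 - (1)·2.000 - (2.8)·1.000) / (5.8) = -0.655
  v = (-1 - (-2)·-1.000 - (-4)·1.000) / (-9) = -0.111
  w = (-9 - (-4)·-1.000 - (1)·2.000) / (-8) = 1.875
Iteration 2:
  u = (1 - (1)·-0.111 - (2.8)·1.875) / (5.8) = -0.714
  v = (-1 - (-2)·-0.655 - (-4)·1.875) / (-9) = -0.577
  w = (-9 - (-4)·-0.655 - (1)·-0.111) / (-8) = 1.439
Iteration 3:
  u = (1 - (1)·-0.577 - (2.8)·1.439) / (5.8) = -0.423
  v = (-1 - (-2)·-0.714 - (-4)·1.439) / (-9) = -0.370
  w = (-9 - (-4)·-0.714 - (1)·-0.577) / (-8) = 1.410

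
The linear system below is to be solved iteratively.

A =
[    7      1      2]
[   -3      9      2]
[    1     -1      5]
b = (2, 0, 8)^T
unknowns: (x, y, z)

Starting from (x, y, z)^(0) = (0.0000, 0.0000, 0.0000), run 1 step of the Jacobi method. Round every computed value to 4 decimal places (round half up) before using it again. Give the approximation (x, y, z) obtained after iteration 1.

Iteration 1:
  x = (2 - (1)·0.0000 - (2)·0.0000) / (7) = 0.2857
  y = (0 - (-3)·0.0000 - (2)·0.0000) / (9) = 0.0000
  z = (8 - (1)·0.0000 - (-1)·0.0000) / (5) = 1.6000

(0.2857, 0.0000, 1.6000)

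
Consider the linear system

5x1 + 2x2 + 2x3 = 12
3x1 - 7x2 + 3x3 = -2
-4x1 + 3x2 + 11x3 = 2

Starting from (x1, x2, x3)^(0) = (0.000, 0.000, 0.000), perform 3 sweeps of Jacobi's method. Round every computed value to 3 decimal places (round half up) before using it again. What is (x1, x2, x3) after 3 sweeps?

Iteration 1:
  x1 = (12 - (2)·0.000 - (2)·0.000) / (5) = 2.400
  x2 = (-2 - (3)·0.000 - (3)·0.000) / (-7) = 0.286
  x3 = (2 - (-4)·0.000 - (3)·0.000) / (11) = 0.182
Iteration 2:
  x1 = (12 - (2)·0.286 - (2)·0.182) / (5) = 2.213
  x2 = (-2 - (3)·2.400 - (3)·0.182) / (-7) = 1.392
  x3 = (2 - (-4)·2.400 - (3)·0.286) / (11) = 0.977
Iteration 3:
  x1 = (12 - (2)·1.392 - (2)·0.977) / (5) = 1.452
  x2 = (-2 - (3)·2.213 - (3)·0.977) / (-7) = 1.653
  x3 = (2 - (-4)·2.213 - (3)·1.392) / (11) = 0.607

(1.452, 1.653, 0.607)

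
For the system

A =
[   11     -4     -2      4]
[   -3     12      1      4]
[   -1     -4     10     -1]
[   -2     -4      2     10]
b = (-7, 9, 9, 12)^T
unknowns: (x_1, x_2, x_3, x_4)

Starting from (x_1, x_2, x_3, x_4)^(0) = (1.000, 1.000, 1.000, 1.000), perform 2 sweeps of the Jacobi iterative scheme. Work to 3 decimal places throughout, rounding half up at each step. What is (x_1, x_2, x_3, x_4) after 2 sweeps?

(-0.733, -0.022, 1.248, 1.042)

Iteration 1:
  x_1 = (-7 - (-4)·1.000 - (-2)·1.000 - (4)·1.000) / (11) = -0.455
  x_2 = (9 - (-3)·1.000 - (1)·1.000 - (4)·1.000) / (12) = 0.583
  x_3 = (9 - (-1)·1.000 - (-4)·1.000 - (-1)·1.000) / (10) = 1.500
  x_4 = (12 - (-2)·1.000 - (-4)·1.000 - (2)·1.000) / (10) = 1.600
Iteration 2:
  x_1 = (-7 - (-4)·0.583 - (-2)·1.500 - (4)·1.600) / (11) = -0.733
  x_2 = (9 - (-3)·-0.455 - (1)·1.500 - (4)·1.600) / (12) = -0.022
  x_3 = (9 - (-1)·-0.455 - (-4)·0.583 - (-1)·1.600) / (10) = 1.248
  x_4 = (12 - (-2)·-0.455 - (-4)·0.583 - (2)·1.500) / (10) = 1.042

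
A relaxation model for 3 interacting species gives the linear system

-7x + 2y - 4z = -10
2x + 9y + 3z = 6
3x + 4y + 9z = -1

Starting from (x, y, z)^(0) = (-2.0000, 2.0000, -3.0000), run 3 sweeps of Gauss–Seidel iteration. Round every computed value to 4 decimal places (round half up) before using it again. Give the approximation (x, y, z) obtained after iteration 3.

(2.3490, 0.5730, -1.1488)

Iteration 1:
  x = (-10 - (2)·2.0000 - (-4)·-3.0000) / (-7) = 3.7143
  y = (6 - (2)·3.7143 - (3)·-3.0000) / (9) = 0.8413
  z = (-1 - (3)·3.7143 - (4)·0.8413) / (9) = -1.7231
Iteration 2:
  x = (-10 - (2)·0.8413 - (-4)·-1.7231) / (-7) = 2.6536
  y = (6 - (2)·2.6536 - (3)·-1.7231) / (9) = 0.6513
  z = (-1 - (3)·2.6536 - (4)·0.6513) / (9) = -1.2851
Iteration 3:
  x = (-10 - (2)·0.6513 - (-4)·-1.2851) / (-7) = 2.3490
  y = (6 - (2)·2.3490 - (3)·-1.2851) / (9) = 0.5730
  z = (-1 - (3)·2.3490 - (4)·0.5730) / (9) = -1.1488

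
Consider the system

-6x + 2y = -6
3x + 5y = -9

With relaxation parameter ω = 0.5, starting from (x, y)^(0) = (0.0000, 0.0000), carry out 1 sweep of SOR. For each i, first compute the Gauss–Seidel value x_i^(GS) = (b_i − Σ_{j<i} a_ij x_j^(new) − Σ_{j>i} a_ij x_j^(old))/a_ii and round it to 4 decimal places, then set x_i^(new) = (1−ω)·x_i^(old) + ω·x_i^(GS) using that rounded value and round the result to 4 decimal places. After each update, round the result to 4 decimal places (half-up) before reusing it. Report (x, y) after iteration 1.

(0.5000, -1.0500)

Iteration 1:
  x: GS value = (-6 - (2)·0.0000) / (-6) = 1.0000;  x ← (1−ω)·0.0000 + ω·1.0000 = 0.5000
  y: GS value = (-9 - (3)·0.5000) / (5) = -2.1000;  y ← (1−ω)·0.0000 + ω·-2.1000 = -1.0500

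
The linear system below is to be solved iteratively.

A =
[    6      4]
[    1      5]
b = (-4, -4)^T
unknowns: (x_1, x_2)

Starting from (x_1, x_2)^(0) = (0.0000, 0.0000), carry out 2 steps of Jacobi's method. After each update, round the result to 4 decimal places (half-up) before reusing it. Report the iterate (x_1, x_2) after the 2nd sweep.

(-0.1333, -0.6667)

Iteration 1:
  x_1 = (-4 - (4)·0.0000) / (6) = -0.6667
  x_2 = (-4 - (1)·0.0000) / (5) = -0.8000
Iteration 2:
  x_1 = (-4 - (4)·-0.8000) / (6) = -0.1333
  x_2 = (-4 - (1)·-0.6667) / (5) = -0.6667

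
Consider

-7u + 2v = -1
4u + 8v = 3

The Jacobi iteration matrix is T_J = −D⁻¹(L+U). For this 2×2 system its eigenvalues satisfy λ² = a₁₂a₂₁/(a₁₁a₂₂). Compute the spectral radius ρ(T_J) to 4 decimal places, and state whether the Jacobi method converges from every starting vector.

a₁₂a₂₁/(a₁₁a₂₂) = (2)·(4) / ((-7)·(8)) = -0.142857
ρ = √|-0.142857| = √0.142857 = 0.3780
ρ < 1, so Jacobi converges

0.3780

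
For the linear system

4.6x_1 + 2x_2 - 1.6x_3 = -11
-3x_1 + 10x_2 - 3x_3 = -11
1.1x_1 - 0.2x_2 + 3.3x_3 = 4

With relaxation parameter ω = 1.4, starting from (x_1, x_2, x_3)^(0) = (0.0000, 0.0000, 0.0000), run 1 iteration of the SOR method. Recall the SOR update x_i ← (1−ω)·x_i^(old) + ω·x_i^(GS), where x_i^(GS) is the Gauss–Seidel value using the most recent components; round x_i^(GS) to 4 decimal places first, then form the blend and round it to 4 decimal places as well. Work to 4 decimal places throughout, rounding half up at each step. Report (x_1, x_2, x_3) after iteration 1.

(-3.3478, -2.9460, 3.0093)

Iteration 1:
  x_1: GS value = (-11 - (2)·0.0000 - (-1.6)·0.0000) / (4.6) = -2.3913;  x_1 ← (1−ω)·0.0000 + ω·-2.3913 = -3.3478
  x_2: GS value = (-11 - (-3)·-3.3478 - (-3)·0.0000) / (10) = -2.1043;  x_2 ← (1−ω)·0.0000 + ω·-2.1043 = -2.9460
  x_3: GS value = (4 - (1.1)·-3.3478 - (-0.2)·-2.9460) / (3.3) = 2.1495;  x_3 ← (1−ω)·0.0000 + ω·2.1495 = 3.0093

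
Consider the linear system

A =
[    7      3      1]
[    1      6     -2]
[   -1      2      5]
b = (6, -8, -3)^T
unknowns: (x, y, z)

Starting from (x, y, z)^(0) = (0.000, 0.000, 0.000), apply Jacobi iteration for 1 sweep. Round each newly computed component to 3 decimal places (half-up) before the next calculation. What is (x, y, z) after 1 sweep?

Iteration 1:
  x = (6 - (3)·0.000 - (1)·0.000) / (7) = 0.857
  y = (-8 - (1)·0.000 - (-2)·0.000) / (6) = -1.333
  z = (-3 - (-1)·0.000 - (2)·0.000) / (5) = -0.600

(0.857, -1.333, -0.600)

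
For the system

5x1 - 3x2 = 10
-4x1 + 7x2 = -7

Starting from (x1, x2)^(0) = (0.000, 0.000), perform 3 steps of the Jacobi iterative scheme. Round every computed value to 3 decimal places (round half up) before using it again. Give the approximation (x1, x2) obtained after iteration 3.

(2.086, -0.200)

Iteration 1:
  x1 = (10 - (-3)·0.000) / (5) = 2.000
  x2 = (-7 - (-4)·0.000) / (7) = -1.000
Iteration 2:
  x1 = (10 - (-3)·-1.000) / (5) = 1.400
  x2 = (-7 - (-4)·2.000) / (7) = 0.143
Iteration 3:
  x1 = (10 - (-3)·0.143) / (5) = 2.086
  x2 = (-7 - (-4)·1.400) / (7) = -0.200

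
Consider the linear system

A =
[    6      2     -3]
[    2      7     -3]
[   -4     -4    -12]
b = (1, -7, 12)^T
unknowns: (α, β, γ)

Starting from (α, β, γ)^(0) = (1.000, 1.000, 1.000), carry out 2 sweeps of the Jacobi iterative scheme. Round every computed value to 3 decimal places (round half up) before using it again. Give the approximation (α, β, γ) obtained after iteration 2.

Iteration 1:
  α = (1 - (2)·1.000 - (-3)·1.000) / (6) = 0.333
  β = (-7 - (2)·1.000 - (-3)·1.000) / (7) = -0.857
  γ = (12 - (-4)·1.000 - (-4)·1.000) / (-12) = -1.667
Iteration 2:
  α = (1 - (2)·-0.857 - (-3)·-1.667) / (6) = -0.381
  β = (-7 - (2)·0.333 - (-3)·-1.667) / (7) = -1.810
  γ = (12 - (-4)·0.333 - (-4)·-0.857) / (-12) = -0.825

(-0.381, -1.810, -0.825)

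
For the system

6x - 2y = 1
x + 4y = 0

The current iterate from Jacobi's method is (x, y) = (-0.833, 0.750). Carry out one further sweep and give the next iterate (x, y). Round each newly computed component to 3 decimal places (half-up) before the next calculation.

(0.417, 0.208)

One sweep:
  x = (1 - (-2)·0.750) / (6) = 0.417
  y = (0 - (1)·-0.833) / (4) = 0.208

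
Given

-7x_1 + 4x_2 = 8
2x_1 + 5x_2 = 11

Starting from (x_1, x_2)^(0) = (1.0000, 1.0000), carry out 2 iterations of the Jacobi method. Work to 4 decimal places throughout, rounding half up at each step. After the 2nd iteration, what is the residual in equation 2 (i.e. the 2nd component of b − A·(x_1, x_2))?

-0.9144

Iteration 1:
  x_1 = (8 - (4)·1.0000) / (-7) = -0.5714
  x_2 = (11 - (2)·1.0000) / (5) = 1.8000
Iteration 2:
  x_1 = (8 - (4)·1.8000) / (-7) = -0.1143
  x_2 = (11 - (2)·-0.5714) / (5) = 2.4286
Residual b − A·x = (-2.5145, -0.9144)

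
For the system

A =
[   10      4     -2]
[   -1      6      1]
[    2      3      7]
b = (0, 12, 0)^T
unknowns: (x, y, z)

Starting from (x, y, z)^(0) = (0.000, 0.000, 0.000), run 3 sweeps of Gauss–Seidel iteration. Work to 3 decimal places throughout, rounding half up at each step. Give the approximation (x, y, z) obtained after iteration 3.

(-0.907, 1.944, -0.574)

Iteration 1:
  x = (0 - (4)·0.000 - (-2)·0.000) / (10) = 0.000
  y = (12 - (-1)·0.000 - (1)·0.000) / (6) = 2.000
  z = (0 - (2)·0.000 - (3)·2.000) / (7) = -0.857
Iteration 2:
  x = (0 - (4)·2.000 - (-2)·-0.857) / (10) = -0.971
  y = (12 - (-1)·-0.971 - (1)·-0.857) / (6) = 1.981
  z = (0 - (2)·-0.971 - (3)·1.981) / (7) = -0.572
Iteration 3:
  x = (0 - (4)·1.981 - (-2)·-0.572) / (10) = -0.907
  y = (12 - (-1)·-0.907 - (1)·-0.572) / (6) = 1.944
  z = (0 - (2)·-0.907 - (3)·1.944) / (7) = -0.574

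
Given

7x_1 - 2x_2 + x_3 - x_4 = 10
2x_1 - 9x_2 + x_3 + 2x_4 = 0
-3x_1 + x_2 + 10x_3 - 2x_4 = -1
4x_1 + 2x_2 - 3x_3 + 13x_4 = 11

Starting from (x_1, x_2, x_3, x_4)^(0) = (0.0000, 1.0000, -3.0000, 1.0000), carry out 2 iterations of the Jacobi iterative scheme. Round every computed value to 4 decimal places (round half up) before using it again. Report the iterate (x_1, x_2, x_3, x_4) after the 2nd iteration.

(1.3968, 0.5079, 0.5968, 0.1600)

Iteration 1:
  x_1 = (10 - (-2)·1.0000 - (1)·-3.0000 - (-1)·1.0000) / (7) = 2.2857
  x_2 = (0 - (2)·0.0000 - (1)·-3.0000 - (2)·1.0000) / (-9) = -0.1111
  x_3 = (-1 - (-3)·0.0000 - (1)·1.0000 - (-2)·1.0000) / (10) = 0.0000
  x_4 = (11 - (4)·0.0000 - (2)·1.0000 - (-3)·-3.0000) / (13) = 0.0000
Iteration 2:
  x_1 = (10 - (-2)·-0.1111 - (1)·0.0000 - (-1)·0.0000) / (7) = 1.3968
  x_2 = (0 - (2)·2.2857 - (1)·0.0000 - (2)·0.0000) / (-9) = 0.5079
  x_3 = (-1 - (-3)·2.2857 - (1)·-0.1111 - (-2)·0.0000) / (10) = 0.5968
  x_4 = (11 - (4)·2.2857 - (2)·-0.1111 - (-3)·0.0000) / (13) = 0.1600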